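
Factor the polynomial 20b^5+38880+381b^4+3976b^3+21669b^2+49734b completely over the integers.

(4b+9)(5b+9)(b+6)(b^2+9b+80)

By the rational root theorem, b = -9/5 is a root, so (5b+9) divides it; the quotient is 4b^4+69b^3+671b^2+3126b+4320.
Then b = -6 is a root, so (b+6) divides it; the quotient is 4b^3+45b^2+401b+720.
Then b = -9/4 is a root, giving the factor (4b+9) and quotient b^2+9b+80.
The quadratic b^2+9b+80 has discriminant -239 < 0 and is irreducible over ℤ.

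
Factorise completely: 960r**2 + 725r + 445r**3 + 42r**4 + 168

(6r + 7)(7r + 3)(r + 1)(r + 8)

Testing divisors of the constant over divisors of the leading coefficient, r = -7/6 is a root, so (6r + 7) divides it; the quotient is 7r**3 + 66r**2 + 83r + 24.
Continuing, r = -1 is a root, so (r + 1) is a factor; dividing leaves 7r**2 + 59r + 24.
The remaining quadratic factors as (7r + 3)(r + 8).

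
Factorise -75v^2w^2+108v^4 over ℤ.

3v^2(6v+5w)(6v-5w)

Factor out 3v^2, leaving 36v^2-25w^2, which is a difference of two squares.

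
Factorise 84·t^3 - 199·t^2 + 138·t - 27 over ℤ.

Testing divisors of the constant over divisors of the leading coefficient, t = 1/3 is a root, so (3·t - 1) is a factor; dividing leaves 28·t^2 - 57·t + 27.
The remaining quadratic factors as (4·t - 3)(7·t - 9).

(3·t - 1)·(4·t - 3)·(7·t - 9)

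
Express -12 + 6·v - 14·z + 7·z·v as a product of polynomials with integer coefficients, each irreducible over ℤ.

Group as (7·z·v - 14·z) + (6·v - 12) = 7·z·(v - 2) + 6·(v - 2).
Both groups share the factor (v - 2).

(7·z + 6)·(v - 2)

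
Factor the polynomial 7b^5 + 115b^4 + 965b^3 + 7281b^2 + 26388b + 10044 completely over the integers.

Trying the rational-root candidates, b = -3/7 is a root, so (7b + 3) is a factor; dividing leaves b^4 + 16b^3 + 131b^2 + 984b + 3348.
Continuing, b = -6 is a root, giving the factor (b + 6) and quotient b^3 + 10b^2 + 71b + 558.
Continuing, b = -9 is a root, so (b + 9) divides it; the quotient is b^2 + b + 62.
The quadratic b^2 + b + 62 has discriminant -247 < 0 and is irreducible over ℤ.

(7b + 3)(b + 6)(b + 9)(b^2 + b + 62)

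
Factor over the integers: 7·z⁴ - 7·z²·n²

7·z²·(z - n)·(z + n)

Factor out 7·z², leaving z² - n², which is a difference of two squares.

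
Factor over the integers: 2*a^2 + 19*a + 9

Need a pair with product 2·9 = 18 and sum 19: that's 18 and 1.
Split the middle term: 2*a^2 + 18*a + a + 9 = 2*a*(a + 9) + (a + 9).

(2*a + 1)*(a + 9)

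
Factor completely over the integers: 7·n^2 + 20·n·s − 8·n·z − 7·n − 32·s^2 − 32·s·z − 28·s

Group: n·(7·n − 8·s − 8·z − 7) + 4·s·(7·n − 8·s − 8·z − 7); both groups contain (7·n − 8·s − 8·z − 7).

(7·n − 8·s − 8·z − 7)·(n + 4·s)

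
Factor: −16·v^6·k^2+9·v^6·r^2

Every term has a factor of v^6; factoring it out leaves −16·k^2+9·r^2.
Recognize a difference of squares with the parts 3·r and 4·k.

−v^6·(4·k+3·r)·(4·k−3·r)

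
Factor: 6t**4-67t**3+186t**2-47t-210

Testing divisors of the constant over divisors of the leading coefficient, t = -5/6 is a root, so (6t+5) is a factor; dividing leaves t**3-12t**2+41t-42.
Then t = 3 is a root, so (t-3) is a factor; dividing leaves t**2-9t+14.
The remaining quadratic factors as (t-2)(t-7).

(6t+5)(t-2)(t-3)(t-7)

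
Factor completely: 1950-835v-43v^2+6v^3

(6v-13)(v+10)(v-15)

Among the possible rational roots, v = 13/6 is a root, giving the factor (6v-13) and quotient v^2-5v-150.
The remaining quadratic factors as (v-15)(v+10).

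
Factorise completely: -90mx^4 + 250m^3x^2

10mx^2(5m + 3x)(5m - 3x)

Every term has a factor of 10mx^2. Then 25m^2 - 9x^2 = (5m)² − (3x)².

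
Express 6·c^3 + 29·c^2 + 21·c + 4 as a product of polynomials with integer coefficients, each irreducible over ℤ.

(2·c + 1)·(3·c + 1)·(c + 4)

Testing divisors of the constant over divisors of the leading coefficient, c = -4 is a root, giving the factor (c + 4) and quotient 6·c^2 + 5·c + 1.
The remaining quadratic factors as (3·c + 1)(2·c + 1).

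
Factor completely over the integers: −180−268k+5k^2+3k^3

(3k+2)(k+10)(k−9)

By the rational root theorem, k = −10 is a root, giving the factor (k+10) and quotient 3k^2−25k−18.
The remaining quadratic factors as (3k+2)(k−9).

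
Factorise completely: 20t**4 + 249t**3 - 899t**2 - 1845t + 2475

By the rational root theorem, t = 1 is a root, so (t - 1) divides it; the quotient is 20t**3 + 269t**2 - 630t - 2475.
Continuing, t = -15 is a root, giving the factor (t + 15) and quotient 20t**2 - 31t - 165.
The remaining quadratic factors as (4t - 15)(5t + 11).

(4t - 15)(5t + 11)(t + 15)(t - 1)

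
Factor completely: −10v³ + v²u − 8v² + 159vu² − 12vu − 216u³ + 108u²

Group: 5v(−2v² − 3vu + 27u²) + (−8u + 4)(−2v² − 3vu + 27u²); both groups contain (−2v² − 3vu + 27u²), so (5v − 8u + 4) is a factor with cofactor −2v² − 3vu + 27u².
The cofactor groups again: −2v² − 3vu + 27u² = −2v(v − 3u) − 9u(v − 3u); both groups contain (v − 3u), giving −(2v + 9u)(v − 3u).

−(v − 3u)(5v − 8u + 4)(2v + 9u)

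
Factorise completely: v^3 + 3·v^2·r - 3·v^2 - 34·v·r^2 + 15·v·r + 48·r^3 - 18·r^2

Group: v·(v^2 + 5·v·r - 3·v - 24·r^2 + 9·r) - 2·r·(v^2 + 5·v·r - 3·v - 24·r^2 + 9·r); both groups contain (v^2 + 5·v·r - 3·v - 24·r^2 + 9·r), so (v - 2·r) is a factor with cofactor v^2 + 5·v·r - 3·v - 24·r^2 + 9·r.
The cofactor groups again: v^2 + 5·v·r - 3·v - 24·r^2 + 9·r = v·(v - 3·r) + (8·r - 3)·(v - 3·r); both groups contain (v - 3·r), giving (v + 8·r - 3)·(v - 3·r).

(v - 2·r)·(v - 3·r)·(v + 8·r - 3)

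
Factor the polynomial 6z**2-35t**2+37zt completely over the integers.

Group: z(6z-5t) + 7t(6z-5t); both groups contain (6z-5t).

(6z-5t)(z+7t)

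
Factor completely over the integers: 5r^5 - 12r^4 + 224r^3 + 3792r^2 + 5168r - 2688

(5r - 2)(r + 2)(r + 6)(r^2 - 10r + 112)

Among the possible rational roots, r = 2/5 is a root, giving the factor (5r - 2) and quotient r^4 - 2r^3 + 44r^2 + 776r + 1344.
Next, r = -2 is a root, giving the factor (r + 2) and quotient r^3 - 4r^2 + 52r + 672.
Next, r = -6 is a root, so (r + 6) is a factor; dividing leaves r^2 - 10r + 112.
The quadratic r^2 - 10r + 112 has discriminant -348 < 0 and is irreducible over ℤ.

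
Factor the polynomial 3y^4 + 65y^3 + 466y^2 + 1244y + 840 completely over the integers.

Testing divisors of the constant over divisors of the leading coefficient, y = -14/3 is a root, giving the factor (3y + 14) and quotient y^3 + 17y^2 + 76y + 60.
Continuing, y = -6 is a root, giving the factor (y + 6) and quotient y^2 + 11y + 10.
The remaining quadratic factors as (y + 1)(y + 10).

(3y + 14)(y + 1)(y + 10)(y + 6)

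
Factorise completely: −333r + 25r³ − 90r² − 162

By the rational root theorem, r = −3/5 is a root, giving the factor (5r + 3) and quotient 5r² − 21r − 54.
The remaining quadratic factors as (5r + 9)(r − 6).

(5r + 3)(5r + 9)(r − 6)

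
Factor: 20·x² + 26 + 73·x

Need a pair with product 20·26 = 520 and sum 73: that's 65 and 8.
Split the middle term: 20·x² + 65·x + 8·x + 26 = 5·x·(4·x + 13) + 2·(4·x + 13).

(4·x + 13)·(5·x + 2)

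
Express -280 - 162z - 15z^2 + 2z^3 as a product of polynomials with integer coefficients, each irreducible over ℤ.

Testing divisors of the constant over divisors of the leading coefficient, z = 14 is a root, giving the factor (z - 14) and quotient 2z^2 + 13z + 20.
The remaining quadratic factors as (2z + 5)(z + 4).

(2z + 5)(z + 4)(z - 14)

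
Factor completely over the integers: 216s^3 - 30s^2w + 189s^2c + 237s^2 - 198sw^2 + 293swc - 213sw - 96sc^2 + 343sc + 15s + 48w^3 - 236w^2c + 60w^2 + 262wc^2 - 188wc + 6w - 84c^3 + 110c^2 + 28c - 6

(3s + 3w - 2c + 3)(9s - 8w + 6c + 2)(8s - 2w + 7c - 1)

Group: 3s(72s^2 - 82sw + 111sc + 7s + 16w^2 - 68wc + 4w + 42c^2 + 8c - 2) + (3w - 2c + 3)(72s^2 - 82sw + 111sc + 7s + 16w^2 - 68wc + 4w + 42c^2 + 8c - 2); both groups contain (72s^2 - 82sw + 111sc + 7s + 16w^2 - 68wc + 4w + 42c^2 + 8c - 2), so (3s + 3w - 2c + 3) is a factor with cofactor 72s^2 - 82sw + 111sc + 7s + 16w^2 - 68wc + 4w + 42c^2 + 8c - 2.
The cofactor groups again: 72s^2 - 82sw + 111sc + 7s + 16w^2 - 68wc + 4w + 42c^2 + 8c - 2 = 9s(8s - 2w + 7c - 1) + (-8w + 6c + 2)(8s - 2w + 7c - 1); both groups contain (8s - 2w + 7c - 1), giving (9s - 8w + 6c + 2)(8s - 2w + 7c - 1).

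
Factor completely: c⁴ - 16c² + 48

Substitute u = c² to get a quadratic in u, then factor.
c² - 12 is irreducible over ℤ (12 is not a perfect square).
c² - 4 is a difference of squares.

(c + 2)(c - 2)(c² - 12)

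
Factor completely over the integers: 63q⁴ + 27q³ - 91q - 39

(7q + 3)(9q³ - 13)

Group as (63q⁴ - 91q) + (27q³ - 39) = 7q(9q³ - 13) + 3(9q³ - 13).
Both groups share the factor (9q³ - 13).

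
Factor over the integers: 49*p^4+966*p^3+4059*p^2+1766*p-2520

By the rational root theorem, p = 4/7 is a root, giving the factor (7*p-4) and quotient 7*p^3+142*p^2+661*p+630.
Next, p = -5 is a root, so (p+5) divides it; the quotient is 7*p^2+107*p+126.
The remaining quadratic factors as (p+14)(7*p+9).

(7*p+9)*(7*p-4)*(p+14)*(p+5)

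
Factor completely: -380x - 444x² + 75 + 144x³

Testing divisors of the constant over divisors of the leading coefficient, x = -5/6 is a root, so (6x + 5) divides it; the quotient is 24x² - 94x + 15.
The remaining quadratic factors as (6x - 1)(4x - 15).

(4x - 15)(6x + 5)(6x - 1)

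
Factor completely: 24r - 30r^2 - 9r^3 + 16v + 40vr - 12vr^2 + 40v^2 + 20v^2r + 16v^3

Group: 2v(8v^2 - 2vr + 20v - 3r^2 - 10r + 8) + 3r(8v^2 - 2vr + 20v - 3r^2 - 10r + 8); both groups contain (8v^2 - 2vr + 20v - 3r^2 - 10r + 8), so (2v + 3r) is a factor with cofactor 8v^2 - 2vr + 20v - 3r^2 - 10r + 8.
The cofactor groups again: 8v^2 - 2vr + 20v - 3r^2 - 10r + 8 = 4v(2v + r + 4) + (-3r + 2)(2v + r + 4); both groups contain (2v + r + 4), giving (4v - 3r + 2)(2v + r + 4).

(4v - 3r + 2)(2v + 3r)(2v + r + 4)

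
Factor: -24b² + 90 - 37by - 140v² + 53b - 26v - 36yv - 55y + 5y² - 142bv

Group: -8b(3b + 5y + 14v - 10) + (y - 10v - 9)(3b + 5y + 14v - 10); both groups contain (3b + 5y + 14v - 10).

-(3b + 5y + 14v - 10)(8b - y + 10v + 9)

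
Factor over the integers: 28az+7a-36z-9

(4z+1)(7a-9)

Group as (28az+7a) + (-36z-9) = 7a(4z+1) - 9(4z+1).
Both groups share the factor (4z+1).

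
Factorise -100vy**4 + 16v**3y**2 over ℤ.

4vy**2(2v + 5y)(2v - 5y)

Every term has a factor of 4vy**2. Then 4v**2 - 25y**2 = (2v)² − (5y)².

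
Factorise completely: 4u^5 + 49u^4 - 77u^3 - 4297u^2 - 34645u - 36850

(4u + 5)(u + 11)(u - 10)(u^2 + 10u + 67)

Trying the rational-root candidates, u = -11 is a root, so (u + 11) is a factor; dividing leaves 4u^4 + 5u^3 - 132u^2 - 2845u - 3350.
Then u = 10 is a root, so (u - 10) divides it; the quotient is 4u^3 + 45u^2 + 318u + 335.
Continuing, u = -5/4 is a root, giving the factor (4u + 5) and quotient u^2 + 10u + 67.
The quadratic u^2 + 10u + 67 has discriminant -168 < 0 and is irreducible over ℤ.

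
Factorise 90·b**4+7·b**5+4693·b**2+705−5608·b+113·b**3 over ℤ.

Trying the rational-root candidates, b = 1 is a root, so (b−1) divides it; the quotient is 7·b**4+97·b**3+210·b**2+4903·b−705.
Then b = 1/7 is a root, so (7·b−1) is a factor; dividing leaves b**3+14·b**2+32·b+705.
Next, b = −15 is a root, so (b+15) divides it; the quotient is b**2−b+47.
The quadratic b**2−b+47 has discriminant −187 < 0 and is irreducible over ℤ.

(7·b−1)·(b+15)·(b−1)·(b**2−b+47)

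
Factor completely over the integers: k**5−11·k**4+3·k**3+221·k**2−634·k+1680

(k+5)·(k−6)·(k−8)·(k**2−2·k+7)

By the rational root theorem, k = 6 is a root, giving the factor (k−6) and quotient k**4−5·k**3−27·k**2+59·k−280.
Then k = 8 is a root, so (k−8) is a factor; dividing leaves k**3+3·k**2−3·k+35.
Next, k = −5 is a root, giving the factor (k+5) and quotient k**2−2·k+7.
The quadratic k**2−2·k+7 has discriminant −24 < 0 and is irreducible over ℤ.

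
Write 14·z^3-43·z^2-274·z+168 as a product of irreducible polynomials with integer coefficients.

Trying the rational-root candidates, z = 6 is a root, giving the factor (z-6) and quotient 14·z^2+41·z-28.
The remaining quadratic factors as (2·z+7)(7·z-4).

(2·z+7)·(7·z-4)·(z-6)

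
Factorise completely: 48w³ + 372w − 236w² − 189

Testing divisors of the constant over divisors of the leading coefficient, w = 3/2 is a root, so (2w − 3) is a factor; dividing leaves 24w² − 82w + 63.
The remaining quadratic factors as (6w − 7)(4w − 9).

(2w − 3)(4w − 9)(6w − 7)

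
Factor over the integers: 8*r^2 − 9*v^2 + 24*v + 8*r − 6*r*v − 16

(2*r − 3*v + 4)*(4*r + 3*v − 4)

Group: 4*r*(2*r − 3*v + 4) + (3*v − 4)*(2*r − 3*v + 4); both groups contain (2*r − 3*v + 4).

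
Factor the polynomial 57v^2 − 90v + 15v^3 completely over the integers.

Pull out the common factor 3v, then factor the remaining trinomial.

3v(5v − 6)(v + 5)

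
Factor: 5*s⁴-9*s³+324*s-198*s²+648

By the rational root theorem, s = 6 is a root, so (s-6) divides it; the quotient is 5*s³+21*s²-72*s-108.
Next, s = 3 is a root, giving the factor (s-3) and quotient 5*s²+36*s+36.
The remaining quadratic factors as (5*s+6)(s+6).

(5*s+6)*(s+6)*(s-3)*(s-6)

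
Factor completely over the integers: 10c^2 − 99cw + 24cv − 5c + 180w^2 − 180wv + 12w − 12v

(2c − 15w − 1)(5c − 12w + 12v)

Group: 5c(2c − 15w − 1) + (−12w + 12v)(2c − 15w − 1); both groups contain (2c − 15w − 1).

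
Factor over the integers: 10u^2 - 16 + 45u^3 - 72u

(9u + 2)(5u^2 - 8)

Group as (45u^3 - 72u) + (10u^2 - 16) = 9u(5u^2 - 8) + 2(5u^2 - 8).
Both groups share the factor (5u^2 - 8).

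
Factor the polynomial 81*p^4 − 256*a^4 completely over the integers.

(3*p − 4*a)*(3*p + 4*a)*(9*p^2 + 16*a^2)

(3*p)⁴ − (4*a)⁴ = ((3*p)² − (4*a)²)((3*p)² + (4*a)²); the first factor splits again, the second (9*p^2 + 16*a^2) is irreducible.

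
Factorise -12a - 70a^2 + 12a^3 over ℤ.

Pull out the common factor 2a, then factor the remaining trinomial.

2a(6a + 1)(a - 6)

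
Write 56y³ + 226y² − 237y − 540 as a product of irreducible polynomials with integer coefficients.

(2y + 9)(4y + 5)(7y − 12)

Among the possible rational roots, y = 12/7 is a root, giving the factor (7y − 12) and quotient 8y² + 46y + 45.
The remaining quadratic factors as (4y + 5)(2y + 9).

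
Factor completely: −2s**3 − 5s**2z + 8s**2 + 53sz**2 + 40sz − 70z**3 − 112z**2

Group: s(−2s**2 + 9sz + 8s − 10z**2 − 16z) + 7z(−2s**2 + 9sz + 8s − 10z**2 − 16z); both groups contain (−2s**2 + 9sz + 8s − 10z**2 − 16z), so (s + 7z) is a factor with cofactor −2s**2 + 9sz + 8s − 10z**2 − 16z.
The cofactor groups again: −2s**2 + 9sz + 8s − 10z**2 − 16z = −2s(s − 2z) + (5z + 8)(s − 2z); both groups contain (s − 2z), giving −(2s − 5z − 8)(s − 2z).

−(2s − 5z − 8)(s + 7z)(s − 2z)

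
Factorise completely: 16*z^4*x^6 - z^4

z^4*(4*x^3 + 1)*(4*x^3 - 1)

Every term has a factor of z^4; factoring it out leaves 16*x^6 - 1.
Recognize a difference of squares with the parts 4*x^3 and 1.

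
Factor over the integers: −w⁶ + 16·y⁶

Recognize a difference of squares with the parts 4·y³ and w³.

(4·y³ − w³)·(4·y³ + w³)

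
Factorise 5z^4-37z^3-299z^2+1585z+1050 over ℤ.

By the rational root theorem, z = 10 is a root, so (z-10) divides it; the quotient is 5z^3+13z^2-169z-105.
Continuing, z = -7 is a root, so (z+7) divides it; the quotient is 5z^2-22z-15.
The remaining quadratic factors as (z-5)(5z+3).

(5z+3)(z+7)(z-10)(z-5)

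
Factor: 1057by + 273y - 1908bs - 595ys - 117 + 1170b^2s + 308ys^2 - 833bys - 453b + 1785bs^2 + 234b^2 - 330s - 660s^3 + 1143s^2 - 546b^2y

Group: 7y(-78b^2 - 119bs + 151b + 44s^2 - 85s + 39) + (-15s - 3)(-78b^2 - 119bs + 151b + 44s^2 - 85s + 39); both groups contain (-78b^2 - 119bs + 151b + 44s^2 - 85s + 39), so (7y - 15s - 3) is a factor with cofactor -78b^2 - 119bs + 151b + 44s^2 - 85s + 39.
The cofactor groups again: -78b^2 - 119bs + 151b + 44s^2 - 85s + 39 = -13b(6b + 11s - 13) + (4s - 3)(6b + 11s - 13); both groups contain (6b + 11s - 13), giving -(13b - 4s + 3)(6b + 11s - 13).

-(7y - 15s - 3)(13b - 4s + 3)(6b + 11s - 13)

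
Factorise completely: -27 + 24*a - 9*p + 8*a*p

(8*a - 9)*(p + 3)

Group as (8*a*p + 24*a) + (-9*p - 27) = 8*a*(p + 3) - 9*(p + 3).
Both groups share the factor (p + 3).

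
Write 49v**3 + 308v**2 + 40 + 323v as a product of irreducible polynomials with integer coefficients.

(7v + 1)(7v + 8)(v + 5)

Trying the rational-root candidates, v = −1/7 is a root, giving the factor (7v + 1) and quotient 7v**2 + 43v + 40.
The remaining quadratic factors as (7v + 8)(v + 5).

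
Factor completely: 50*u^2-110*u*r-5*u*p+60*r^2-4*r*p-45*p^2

Group: 5*u*(10*u-10*r+9*p) + (-6*r-5*p)*(10*u-10*r+9*p); both groups contain (10*u-10*r+9*p).

(5*u-6*r-5*p)*(10*u-10*r+9*p)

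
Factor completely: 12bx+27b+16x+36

Group as (12bx+27b) + (16x+36) = 3b(4x+9) + 4(4x+9).
Both groups share the factor (4x+9).

(3b+4)(4x+9)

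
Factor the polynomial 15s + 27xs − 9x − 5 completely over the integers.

Group as (27xs − 9x) + (15s − 5) = 9x(3s − 1) + 5(3s − 1).
Both groups share the factor (3s − 1).

(3s − 1)(9x + 5)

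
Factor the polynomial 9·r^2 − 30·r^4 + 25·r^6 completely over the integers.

r^2·(5·r^2 − 3)^2

Factor out r^2 first: what remains is 25·r^4 − 30·r^2 + 9.
Recognize a perfect-square trinomial with the parts 3 and 5·r^2.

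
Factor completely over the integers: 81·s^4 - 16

Write as (9·s^2)² − (4)², then factor 9·s^2 - 4 once more.

(3·s + 2)·(3·s - 2)·(9·s^2 + 4)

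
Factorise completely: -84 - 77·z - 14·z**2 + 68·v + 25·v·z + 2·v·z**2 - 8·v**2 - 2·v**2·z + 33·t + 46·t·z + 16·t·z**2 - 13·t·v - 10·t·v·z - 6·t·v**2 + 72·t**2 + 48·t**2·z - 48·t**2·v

Group: 8·t·(-6·t·v + 6·t·z + 9·t - 2·v·z - 8·v + 2·z**2 + 11·z + 12) + (v - 7)·(-6·t·v + 6·t·z + 9·t - 2·v·z - 8·v + 2·z**2 + 11·z + 12); both groups contain (-6·t·v + 6·t·z + 9·t - 2·v·z - 8·v + 2·z**2 + 11·z + 12), so (8·t + v - 7) is a factor with cofactor -6·t·v + 6·t·z + 9·t - 2·v·z - 8·v + 2·z**2 + 11·z + 12.
The cofactor groups again: -6·t·v + 6·t·z + 9·t - 2·v·z - 8·v + 2·z**2 + 11·z + 12 = -3·t·(2·v - 2·z - 3) + (-z - 4)·(2·v - 2·z - 3); both groups contain (2·v - 2·z - 3), giving -(3·t + z + 4)·(2·v - 2·z - 3).

-(2·v - 2·z - 3)·(3·t + z + 4)·(8·t + v - 7)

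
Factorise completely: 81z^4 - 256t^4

(3z)⁴ − (4t)⁴ = ((3z)² − (4t)²)((3z)² + (4t)²); the first factor splits again, the second (9z^2 + 16t^2) is irreducible.

(3z - 4t)(3z + 4t)(9z^2 + 16t^2)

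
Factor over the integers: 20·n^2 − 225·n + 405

5·(4·n − 9)·(n − 9)

Pull out the common factor 5, then factor the remaining trinomial.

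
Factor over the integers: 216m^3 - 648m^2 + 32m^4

Pull out the common factor 8m^2, then factor the remaining trinomial.

8m^2(4m - 9)(m + 9)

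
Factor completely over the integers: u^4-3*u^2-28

(u^2+4)*(u^2-7)

Substitute w = u^2 to get a quadratic in w, then factor.
u^2-7 is irreducible over ℤ (7 is not a perfect square).
u^2+4 is irreducible over ℤ (sum of squares).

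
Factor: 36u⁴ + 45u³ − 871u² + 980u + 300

(3u − 10)(3u − 5)(4u + 1)(u + 6)

Trying the rational-root candidates, u = −1/4 is a root, so (4u + 1) is a factor; dividing leaves 9u³ + 9u² − 220u + 300.
Next, u = 5/3 is a root, giving the factor (3u − 5) and quotient 3u² + 8u − 60.
The remaining quadratic factors as (3u − 10)(u + 6).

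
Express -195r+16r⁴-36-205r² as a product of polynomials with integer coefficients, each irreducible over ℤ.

(4r+1)(4r+3)(r+3)(r-4)

By the rational root theorem, r = -3/4 is a root, so (4r+3) is a factor; dividing leaves 4r³-3r²-49r-12.
Next, r = -3 is a root, giving the factor (r+3) and quotient 4r²-15r-4.
The remaining quadratic factors as (4r+1)(r-4).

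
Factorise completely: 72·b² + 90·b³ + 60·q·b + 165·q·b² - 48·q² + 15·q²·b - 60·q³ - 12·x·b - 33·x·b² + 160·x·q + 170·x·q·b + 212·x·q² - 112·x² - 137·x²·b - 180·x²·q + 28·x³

Group: x·(28·x² - 40·x·q + 3·x·b + 12·q² - 15·q·b - 18·b²) + (-5·q - 5·b - 4)·(28·x² - 40·x·q + 3·x·b + 12·q² - 15·q·b - 18·b²); both groups contain (28·x² - 40·x·q + 3·x·b + 12·q² - 15·q·b - 18·b²), so (x - 5·q - 5·b - 4) is a factor with cofactor 28·x² - 40·x·q + 3·x·b + 12·q² - 15·q·b - 18·b².
The cofactor groups again: 28·x² - 40·x·q + 3·x·b + 12·q² - 15·q·b - 18·b² = 7·x·(4·x - 4·q - 3·b) + (-3·q + 6·b)·(4·x - 4·q - 3·b); both groups contain (4·x - 4·q - 3·b), giving (7·x - 3·q + 6·b)·(4·x - 4·q - 3·b).

(4·x - 4·q - 3·b)·(x - 5·q - 5·b - 4)·(7·x - 3·q + 6·b)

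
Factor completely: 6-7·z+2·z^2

Need a pair with product 2·6 = 12 and sum -7: that's -4 and -3.
Split the middle term: 2·z^2-4·z - 3·z+6 = 2·z·(z-2) - 3·(z-2).

(2·z-3)·(z-2)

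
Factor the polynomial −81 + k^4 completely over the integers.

(k + 3)·(k − 3)·(k^2 + 9)

Write as (k^2)² − (9)², then factor k^2 − 9 once more.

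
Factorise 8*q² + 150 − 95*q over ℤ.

(8*q − 15)*(q − 10)

Need a pair with product 8·150 = 1200 and sum −95: that's −15 and −80.
Split the middle term: 8*q² − 15*q − 80*q + 150 = q*(8*q − 15) − 10*(8*q − 15).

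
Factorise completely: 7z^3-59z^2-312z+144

(7z-3)(z+4)(z-12)

Testing divisors of the constant over divisors of the leading coefficient, z = -4 is a root, giving the factor (z+4) and quotient 7z^2-87z+36.
The remaining quadratic factors as (z-12)(7z-3).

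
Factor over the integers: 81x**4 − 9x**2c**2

9x**2(3x − c)(3x + c)

Pull out the common factor 9x**2; 9x**2 − c**2 is a difference of squares.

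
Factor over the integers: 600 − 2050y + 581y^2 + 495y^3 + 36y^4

By the rational root theorem, y = 5/4 is a root, giving the factor (4y − 5) and quotient 9y^3 + 135y^2 + 314y − 120.
Continuing, y = −12 is a root, so (y + 12) divides it; the quotient is 9y^2 + 27y − 10.
The remaining quadratic factors as (3y − 1)(3y + 10).

(3y + 10)(3y − 1)(4y − 5)(y + 12)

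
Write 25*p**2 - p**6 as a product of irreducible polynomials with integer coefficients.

Pull out the common factor p**2, leaving -p**4 + 25.
Recognize a difference of squares with the parts 5 and p**2.

-p**2*(p**2 + 5)*(p**2 - 5)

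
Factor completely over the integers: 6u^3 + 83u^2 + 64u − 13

By the rational root theorem, u = −1 is a root, so (u + 1) divides it; the quotient is 6u^2 + 77u − 13.
The remaining quadratic factors as (6u − 1)(u + 13).

(6u − 1)(u + 1)(u + 13)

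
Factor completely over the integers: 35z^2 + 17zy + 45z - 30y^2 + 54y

Group: 7z(5z + 6y) + (-5y + 9)(5z + 6y); both groups contain (5z + 6y).

(7z - 5y + 9)(5z + 6y)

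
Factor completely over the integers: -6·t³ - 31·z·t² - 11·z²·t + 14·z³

Group: 14·z·(z² - z·t - 2·t²) + 3·t·(z² - z·t - 2·t²); both groups contain (z² - z·t - 2·t²), so (14·z + 3·t) is a factor with cofactor z² - z·t - 2·t².
The cofactor groups again: z² - z·t - 2·t² = z·(z + t) - 2·t·(z + t); both groups contain (z + t), giving (z - 2·t)·(z + t).

(z - 2·t)·(14·z + 3·t)·(z + t)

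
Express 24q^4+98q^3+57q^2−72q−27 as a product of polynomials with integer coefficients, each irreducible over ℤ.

Testing divisors of the constant over divisors of the leading coefficient, q = 3/4 is a root, so (4q−3) divides it; the quotient is 6q^3+29q^2+36q+9.
Then q = −3/2 is a root, so (2q+3) divides it; the quotient is 3q^2+10q+3.
The remaining quadratic factors as (3q+1)(q+3).

(2q+3)(3q+1)(4q−3)(q+3)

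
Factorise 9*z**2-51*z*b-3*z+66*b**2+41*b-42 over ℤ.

Group: 3*z*(3*z-11*b+6) + (-6*b-7)*(3*z-11*b+6); both groups contain (3*z-11*b+6).

(3*z-11*b+6)*(3*z-6*b-7)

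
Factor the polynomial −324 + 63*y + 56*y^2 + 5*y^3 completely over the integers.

(5*y − 9)*(y + 4)*(y + 9)

Testing divisors of the constant over divisors of the leading coefficient, y = −9 is a root, so (y + 9) is a factor; dividing leaves 5*y^2 + 11*y − 36.
The remaining quadratic factors as (y + 4)(5*y − 9).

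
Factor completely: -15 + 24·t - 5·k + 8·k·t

(8·t - 5)·(k + 3)

Group as (8·k·t - 5·k) + (24·t - 15) = k·(8·t - 5) + 3·(8·t - 5).
Both groups share the factor (8·t - 5).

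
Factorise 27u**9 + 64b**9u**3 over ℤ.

Every term has a factor of u**3; factoring it out leaves 64b**9 + 27u**6.
Recognize a sum of cubes with the parts 4b**3 and 3u**2.

u**3(4b**3 + 3u**2)(16b**6 - 12b**3u**2 + 9u**4)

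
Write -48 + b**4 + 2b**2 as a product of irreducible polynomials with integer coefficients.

Substitute u = b**2 to get a quadratic in u, then factor.
b**2 - 6 is irreducible over ℤ (6 is not a perfect square).
b**2 + 8 is irreducible over ℤ (always positive, so no real roots).

(b**2 + 8)(b**2 - 6)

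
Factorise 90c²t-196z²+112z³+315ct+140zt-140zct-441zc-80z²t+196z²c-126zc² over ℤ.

Group: 7z(16z²+28zc-28z-18c²-63c) - 5t(16z²+28zc-28z-18c²-63c); both groups contain (16z²+28zc-28z-18c²-63c), so (7z-5t) is a factor with cofactor 16z²+28zc-28z-18c²-63c.
The cofactor groups again: 16z²+28zc-28z-18c²-63c = 4z(4z-2c-7) + 9c(4z-2c-7); both groups contain (4z-2c-7), giving (4z+9c)(4z-2c-7).

(4z-2c-7)(7z-5t)(4z+9c)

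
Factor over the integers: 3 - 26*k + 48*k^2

(6*k - 1)*(8*k - 3)

Need a pair with product 48·3 = 144 and sum -26: that's -8 and -18.
Split the middle term: 48*k^2 - 8*k - 18*k + 3 = 8*k*(6*k - 1) - 3*(6*k - 1).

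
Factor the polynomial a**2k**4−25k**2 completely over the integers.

Pull out the common factor k**2, leaving a**2k**2−25.
Recognize a difference of squares with the parts ak and 5.

k**2(ak+5)(ak−5)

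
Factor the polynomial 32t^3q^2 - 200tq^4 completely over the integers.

Factor out 8tq^2, leaving 4t^2 - 25q^2, which is a difference of two squares.

8q^2t(2t - 5q)(2t + 5q)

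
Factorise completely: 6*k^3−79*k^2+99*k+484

(6*k+11)*(k−11)*(k−4)

By the rational root theorem, k = −11/6 is a root, so (6*k+11) divides it; the quotient is k^2−15*k+44.
The remaining quadratic factors as (k−4)(k−11).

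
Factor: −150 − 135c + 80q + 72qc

Group as (72qc + 80q) + (−135c − 150) = 8q(9c + 10) − 15(9c + 10).
Both groups share the factor (9c + 10).

(8q − 15)(9c + 10)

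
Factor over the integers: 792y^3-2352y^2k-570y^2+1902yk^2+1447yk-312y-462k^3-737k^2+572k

(6y-11k)(12y-6k-13)(11y-7k+4)

Group: 12y(66y^2-163yk+24y+77k^2-44k) + (-6k-13)(66y^2-163yk+24y+77k^2-44k); both groups contain (66y^2-163yk+24y+77k^2-44k), so (12y-6k-13) is a factor with cofactor 66y^2-163yk+24y+77k^2-44k.
The cofactor groups again: 66y^2-163yk+24y+77k^2-44k = 6y(11y-7k+4) - 11k(11y-7k+4); both groups contain (11y-7k+4), giving (6y-11k)(11y-7k+4).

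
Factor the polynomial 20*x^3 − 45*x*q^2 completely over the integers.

5*x*(2*x − 3*q)*(2*x + 3*q)

Pull out the common factor 5*x; 4*x^2 − 9*q^2 is a difference of squares.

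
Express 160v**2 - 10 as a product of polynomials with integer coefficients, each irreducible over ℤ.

Factor out 10, leaving 16v**2 - 1, which is a difference of two squares.

10(4v + 1)(4v - 1)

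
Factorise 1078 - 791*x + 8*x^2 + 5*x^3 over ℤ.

(5*x - 7)*(x + 14)*(x - 11)

Among the possible rational roots, x = -14 is a root, giving the factor (x + 14) and quotient 5*x^2 - 62*x + 77.
The remaining quadratic factors as (x - 11)(5*x - 7).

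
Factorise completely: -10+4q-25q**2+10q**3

Group as (10q**3+4q) + (-25q**2-10) = 2q(5q**2+2) - 5(5q**2+2).
Both groups share the factor (5q**2+2).

(2q-5)(5q**2+2)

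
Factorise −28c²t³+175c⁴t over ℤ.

7c²t(5c+2t)(5c−2t)

Factor out 7c²t, leaving 25c²−4t², which is a difference of two squares.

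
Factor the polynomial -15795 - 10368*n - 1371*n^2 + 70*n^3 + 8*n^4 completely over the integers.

(2*n + 9)*(4*n + 9)*(n + 15)*(n - 13)

Testing divisors of the constant over divisors of the leading coefficient, n = 13 is a root, so (n - 13) is a factor; dividing leaves 8*n^3 + 174*n^2 + 891*n + 1215.
Next, n = -15 is a root, giving the factor (n + 15) and quotient 8*n^2 + 54*n + 81.
The remaining quadratic factors as (2*n + 9)(4*n + 9).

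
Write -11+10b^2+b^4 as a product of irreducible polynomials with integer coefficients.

Substitute u = b^2 to get a quadratic in u, then factor.
b^2+11 is irreducible over ℤ (always positive, so no real roots).
b^2-1 is a difference of squares.

(b+1)(b-1)(b^2+11)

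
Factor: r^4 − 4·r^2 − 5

(r^2 + 1)·(r^2 − 5)

Substitute u = r^2 to get a quadratic in u, then factor.
r^2 − 5 is irreducible over ℤ (5 is not a perfect square).
r^2 + 1 is irreducible over ℤ (sum of squares).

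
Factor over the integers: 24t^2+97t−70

Need a pair with product 24·(−70) = −1680 and sum 97: that's −15 and 112.
Split the middle term: 24t^2−15t + 112t−70 = 3t(8t−5) + 14(8t−5).

(3t+14)(8t−5)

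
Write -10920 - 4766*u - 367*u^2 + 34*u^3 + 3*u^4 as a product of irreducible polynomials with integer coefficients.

(3*u + 10)*(u + 13)*(u + 7)*(u - 12)

Among the possible rational roots, u = 12 is a root, so (u - 12) is a factor; dividing leaves 3*u^3 + 70*u^2 + 473*u + 910.
Continuing, u = -7 is a root, giving the factor (u + 7) and quotient 3*u^2 + 49*u + 130.
The remaining quadratic factors as (3*u + 10)(u + 13).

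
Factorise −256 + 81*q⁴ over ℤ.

Difference of squares twice: with A = 3*q and B = 4, A⁴ − B⁴ = (A² − B²)(A² + B²), and A² − B² factors again.

(3*q + 4)*(3*q − 4)*(9*q² + 16)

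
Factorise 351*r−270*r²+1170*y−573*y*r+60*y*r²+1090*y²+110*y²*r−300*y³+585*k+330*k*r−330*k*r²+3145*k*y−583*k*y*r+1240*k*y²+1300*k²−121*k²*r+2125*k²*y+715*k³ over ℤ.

(11*k−2*y+9)*(13*k+15*y−10*r+13)*(5*k+10*y+3*r)

Group: 11*k*(65*k²+205*k*y−11*k*r+65*k+150*y²−55*y*r+130*y−30*r²+39*r) + (−2*y+9)*(65*k²+205*k*y−11*k*r+65*k+150*y²−55*y*r+130*y−30*r²+39*r); both groups contain (65*k²+205*k*y−11*k*r+65*k+150*y²−55*y*r+130*y−30*r²+39*r), so (11*k−2*y+9) is a factor with cofactor 65*k²+205*k*y−11*k*r+65*k+150*y²−55*y*r+130*y−30*r²+39*r.
The cofactor groups again: 65*k²+205*k*y−11*k*r+65*k+150*y²−55*y*r+130*y−30*r²+39*r = 13*k*(5*k+10*y+3*r) + (15*y−10*r+13)*(5*k+10*y+3*r); both groups contain (5*k+10*y+3*r), giving (13*k+15*y−10*r+13)*(5*k+10*y+3*r).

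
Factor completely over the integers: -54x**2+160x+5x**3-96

Among the possible rational roots, x = 4 is a root, so (x-4) divides it; the quotient is 5x**2-34x+24.
The remaining quadratic factors as (5x-4)(x-6).

(5x-4)(x-4)(x-6)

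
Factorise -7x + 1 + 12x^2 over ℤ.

Need a pair with product 12·1 = 12 and sum -7: that's -4 and -3.
Split the middle term: 12x^2 - 4x - 3x + 1 = 4x(3x - 1) - (3x - 1).

(3x - 1)(4x - 1)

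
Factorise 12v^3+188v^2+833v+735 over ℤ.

Testing divisors of the constant over divisors of the leading coefficient, v = -7 is a root, so (v+7) divides it; the quotient is 12v^2+104v+105.
The remaining quadratic factors as (2v+15)(6v+7).

(2v+15)(6v+7)(v+7)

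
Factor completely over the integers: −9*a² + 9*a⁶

9*a²*(a + 1)*(a − 1)*(a² + 1)

Pull out the common factor 9*a², leaving a⁴ − 1.
Recognize a difference of squares with the parts a² and 1.
a² − 1 is again a difference of squares: (a − 1)*(a + 1).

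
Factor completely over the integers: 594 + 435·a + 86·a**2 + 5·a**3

Among the possible rational roots, a = -9 is a root, so (a + 9) divides it; the quotient is 5·a**2 + 41·a + 66.
The remaining quadratic factors as (5·a + 11)(a + 6).

(5·a + 11)·(a + 6)·(a + 9)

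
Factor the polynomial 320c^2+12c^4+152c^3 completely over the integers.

4c^2(3c+8)(c+10)

Pull out the common factor 4c^2, then factor the remaining trinomial.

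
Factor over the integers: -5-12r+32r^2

Need a pair with product 32·(-5) = -160 and sum -12: that's -20 and 8.
Split the middle term: 32r^2-20r + 8r-5 = 4r(8r-5) + (8r-5).

(4r+1)(8r-5)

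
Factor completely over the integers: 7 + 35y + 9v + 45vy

Group as (45vy + 9v) + (35y + 7) = 9v(5y + 1) + 7(5y + 1).
Both groups share the factor (5y + 1).

(5y + 1)(9v + 7)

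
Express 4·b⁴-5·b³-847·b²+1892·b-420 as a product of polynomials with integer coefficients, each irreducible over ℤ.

By the rational root theorem, b = 2 is a root, so (b-2) divides it; the quotient is 4·b³+3·b²-841·b+210.
Next, b = -15 is a root, giving the factor (b+15) and quotient 4·b²-57·b+14.
The remaining quadratic factors as (4·b-1)(b-14).

(4·b-1)·(b+15)·(b-14)·(b-2)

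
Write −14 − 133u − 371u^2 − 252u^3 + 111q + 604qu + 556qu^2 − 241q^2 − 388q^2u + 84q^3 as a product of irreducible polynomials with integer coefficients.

Group: 7q(12q^2 − 40qu − 31q + 28u^2 + 35u + 7) + (−9u − 2)(12q^2 − 40qu − 31q + 28u^2 + 35u + 7); both groups contain (12q^2 − 40qu − 31q + 28u^2 + 35u + 7), so (7q − 9u − 2) is a factor with cofactor 12q^2 − 40qu − 31q + 28u^2 + 35u + 7.
The cofactor groups again: 12q^2 − 40qu − 31q + 28u^2 + 35u + 7 = 3q(4q − 4u − 1) + (−7u − 7)(4q − 4u − 1); both groups contain (4q − 4u − 1), giving (3q − 7u − 7)(4q − 4u − 1).

(3q − 7u − 7)(4q − 4u − 1)(7q − 9u − 2)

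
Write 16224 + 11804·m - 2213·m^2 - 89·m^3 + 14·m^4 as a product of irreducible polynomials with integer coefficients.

(2·m - 13)·(7·m + 8)·(m + 12)·(m - 13)

By the rational root theorem, m = 13/2 is a root, so (2·m - 13) divides it; the quotient is 7·m^3 + m^2 - 1100·m - 1248.
Then m = -12 is a root, giving the factor (m + 12) and quotient 7·m^2 - 83·m - 104.
The remaining quadratic factors as (m - 13)(7·m + 8).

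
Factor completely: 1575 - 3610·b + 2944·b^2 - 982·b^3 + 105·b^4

(3·b - 5)·(5·b - 7)·(7·b - 9)·(b - 5)

By the rational root theorem, b = 5 is a root, so (b - 5) is a factor; dividing leaves 105·b^3 - 457·b^2 + 659·b - 315.
Next, b = 7/5 is a root, giving the factor (5·b - 7) and quotient 21·b^2 - 62·b + 45.
The remaining quadratic factors as (3·b - 5)(7·b - 9).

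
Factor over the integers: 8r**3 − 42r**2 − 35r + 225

(2r − 5)(4r + 9)(r − 5)

Among the possible rational roots, r = 5/2 is a root, so (2r − 5) divides it; the quotient is 4r**2 − 11r − 45.
The remaining quadratic factors as (r − 5)(4r + 9).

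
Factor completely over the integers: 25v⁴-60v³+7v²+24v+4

(5v+1)(5v+2)(v-1)(v-2)

Among the possible rational roots, v = -2/5 is a root, so (5v+2) is a factor; dividing leaves 5v³-14v²+7v+2.
Then v = 1 is a root, so (v-1) is a factor; dividing leaves 5v²-9v-2.
The remaining quadratic factors as (v-2)(5v+1).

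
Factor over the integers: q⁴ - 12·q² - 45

(q² + 3)·(q² - 15)

Substitute u = q² to get a quadratic in u, then factor.
q² - 15 is irreducible over ℤ (15 is not a perfect square).
q² + 3 is irreducible over ℤ (always positive, so no real roots).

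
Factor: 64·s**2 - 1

(8·s + 1)·(8·s - 1)

Need a pair with product 64·(-1) = -64 and sum 0: that's 8 and -8.
Split the middle term: 64·s**2 + 8·s - 8·s - 1 = 8·s·(8·s + 1) - (8·s + 1).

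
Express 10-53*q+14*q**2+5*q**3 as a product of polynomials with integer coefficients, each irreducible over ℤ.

(5*q-1)*(q+5)*(q-2)

By the rational root theorem, q = 1/5 is a root, giving the factor (5*q-1) and quotient q**2+3*q-10.
The remaining quadratic factors as (q+5)(q-2).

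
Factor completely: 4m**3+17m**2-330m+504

Trying the rational-root candidates, m = -12 is a root, giving the factor (m+12) and quotient 4m**2-31m+42.
The remaining quadratic factors as (m-6)(4m-7).

(4m-7)(m+12)(m-6)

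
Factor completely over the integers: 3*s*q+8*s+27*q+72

Group as (3*s*q+8*s) + (27*q+72) = s*(3*q+8) + 9*(3*q+8).
Both groups share the factor (3*q+8).

(3*q+8)*(s+9)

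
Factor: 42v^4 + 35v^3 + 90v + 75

Group as (42v^4 + 90v) + (35v^3 + 75) = 6v(7v^3 + 15) + 5(7v^3 + 15).
Both groups share the factor (7v^3 + 15).

(6v + 5)(7v^3 + 15)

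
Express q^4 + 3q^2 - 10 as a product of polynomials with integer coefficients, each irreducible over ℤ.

Substitute u = q^2 to get a quadratic in u, then factor.
q^2 + 5 is irreducible over ℤ (always positive, so no real roots).
q^2 - 2 is irreducible over ℤ (2 is not a perfect square).

(q^2 + 5)(q^2 - 2)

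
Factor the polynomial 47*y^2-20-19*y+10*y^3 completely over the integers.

Testing divisors of the constant over divisors of the leading coefficient, y = -5 is a root, so (y+5) divides it; the quotient is 10*y^2-3*y-4.
The remaining quadratic factors as (2*y+1)(5*y-4).

(2*y+1)*(5*y-4)*(y+5)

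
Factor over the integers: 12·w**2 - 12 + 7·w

Need a pair with product 12·(-12) = -144 and sum 7: that's 16 and -9.
Split the middle term: 12·w**2 + 16·w - 9·w - 12 = 4·w·(3·w + 4) - 3·(3·w + 4).

(3·w + 4)·(4·w - 3)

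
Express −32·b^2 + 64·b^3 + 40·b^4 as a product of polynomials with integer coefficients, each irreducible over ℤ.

8·b^2·(5·b − 2)·(b + 2)

Pull out the common factor 8·b^2, then factor the remaining trinomial.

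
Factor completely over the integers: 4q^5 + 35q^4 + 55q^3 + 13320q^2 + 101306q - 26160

Trying the rational-root candidates, q = -8 is a root, so (q + 8) is a factor; dividing leaves 4q^4 + 3q^3 + 31q^2 + 13072q - 3270.
Next, q = 1/4 is a root, giving the factor (4q - 1) and quotient q^3 + q^2 + 8q + 3270.
Continuing, q = -15 is a root, so (q + 15) is a factor; dividing leaves q^2 - 14q + 218.
The quadratic q^2 - 14q + 218 has discriminant -676 < 0 and is irreducible over ℤ.

(4q - 1)(q + 15)(q + 8)(q^2 - 14q + 218)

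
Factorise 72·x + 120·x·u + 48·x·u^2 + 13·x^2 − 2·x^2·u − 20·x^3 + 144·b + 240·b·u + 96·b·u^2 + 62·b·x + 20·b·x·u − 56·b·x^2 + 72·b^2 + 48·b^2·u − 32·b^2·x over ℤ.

−(4·x − 6·u − 9)·(2·b + x)·(4·b + 5·x + 8·u + 8)

Group: 4·b·(−8·b·x + 12·b·u + 18·b − 4·x^2 + 6·x·u + 9·x) + (5·x + 8·u + 8)·(−8·b·x + 12·b·u + 18·b − 4·x^2 + 6·x·u + 9·x); both groups contain (−8·b·x + 12·b·u + 18·b − 4·x^2 + 6·x·u + 9·x), so (4·b + 5·x + 8·u + 8) is a factor with cofactor −8·b·x + 12·b·u + 18·b − 4·x^2 + 6·x·u + 9·x.
The cofactor groups again: −8·b·x + 12·b·u + 18·b − 4·x^2 + 6·x·u + 9·x = −2·b·(4·x − 6·u − 9) − x·(4·x − 6·u − 9); both groups contain (4·x − 6·u − 9), giving −(2·b + x)·(4·x − 6·u − 9).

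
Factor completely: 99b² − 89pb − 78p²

Group: −6p(13p − 9b) − 11b(13p − 9b); both groups contain (13p − 9b).

−(13p − 9b)(6p + 11b)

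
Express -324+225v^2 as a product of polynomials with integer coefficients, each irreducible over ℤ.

Pull out the common factor 9; 25v^2-36 is a difference of squares.

9(5v+6)(5v-6)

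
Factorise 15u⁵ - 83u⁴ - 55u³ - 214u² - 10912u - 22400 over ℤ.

(3u + 8)(5u + 14)(u - 8)(u² - 3u + 25)

Testing divisors of the constant over divisors of the leading coefficient, u = -8/3 is a root, so (3u + 8) is a factor; dividing leaves 5u⁴ - 41u³ + 91u² - 314u - 2800.
Then u = 8 is a root, so (u - 8) is a factor; dividing leaves 5u³ - u² + 83u + 350.
Then u = -14/5 is a root, so (5u + 14) is a factor; dividing leaves u² - 3u + 25.
The quadratic u² - 3u + 25 has discriminant -91 < 0 and is irreducible over ℤ.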